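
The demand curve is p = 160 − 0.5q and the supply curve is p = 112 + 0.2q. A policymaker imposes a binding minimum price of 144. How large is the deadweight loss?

468.11

Competitive equilibrium: 160 − 0.5q = 112 + 0.2q → q* = 68.5714, p* = 125.7143.
At the floor p = 144, quantity demanded = (160 − 144)/0.5 = 32.
Sellers' marginal cost at q' = 32: 112 + 0.2·32 = 118.4.
Δq = 68.5714 − 32 = 36.5714; wedge = 144 − 118.4 = 25.6.
The triangle = ½ × 36.5714 × 25.6 = 468.11.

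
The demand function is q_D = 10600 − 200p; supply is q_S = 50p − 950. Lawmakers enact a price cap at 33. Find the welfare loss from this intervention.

In inverse form: demand p = 53 − 0.005q, supply p = 19 + 0.02q.
Competitive equilibrium: 53 − 0.005q = 19 + 0.02q → q* = 1360, p* = 46.2.
At the ceiling p = 33, quantity supplied = (33 − 19)/0.02 = 700.
Willingness to pay at q' = 700: 53 − 0.005·700 = 49.5.
Δq = 1360 − 700 = 660; wedge = 49.5 − 33 = 16.5.
The triangle = ½ × 660 × 16.5 = 5445.

5445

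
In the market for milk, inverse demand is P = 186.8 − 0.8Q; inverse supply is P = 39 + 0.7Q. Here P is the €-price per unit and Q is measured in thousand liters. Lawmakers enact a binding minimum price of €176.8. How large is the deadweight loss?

€5551.30 thousand

Competitive equilibrium: 186.8 − 0.8Q = 39 + 0.7Q → Q* = 98.5333, P* = 107.9733.
At the floor P = 176.8, quantity demanded = (186.8 − 176.8)/0.8 = 12.5.
Sellers' marginal cost at Q' = 12.5: 39 + 0.7·12.5 = 47.75.
ΔQ = 98.5333 − 12.5 = 86.0333; wedge = 176.8 − 47.75 = 129.05.
Deadweight loss = ½ × 86.0333 × 129.05 = €5551.30 thousand.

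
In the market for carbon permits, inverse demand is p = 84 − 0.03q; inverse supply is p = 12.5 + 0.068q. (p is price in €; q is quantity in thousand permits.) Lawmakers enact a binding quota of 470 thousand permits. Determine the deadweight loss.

€3302.01 thousand

Competitive equilibrium: 84 − 0.03q = 12.5 + 0.068q → q* = 729.5918, p* = 62.1122.
At q = 470: demand price = 84 − 0.03·470 = 69.9; supply price = 12.5 + 0.068·470 = 44.46.
Δq = 729.5918 − 470 = 259.5918; wedge = 69.9 − 44.46 = 25.44.
Welfare loss = ½ × 259.5918 × 25.44 = €3302.01 thousand.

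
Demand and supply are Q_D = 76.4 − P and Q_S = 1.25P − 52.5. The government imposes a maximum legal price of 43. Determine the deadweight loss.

In inverse form: demand P = 76.4 − Q, supply P = 42 + 0.8Q.
Competitive equilibrium: 76.4 − Q = 42 + 0.8Q → Q* = 19.1111, P* = 57.2889.
At the ceiling P = 43, quantity supplied = (43 − 42)/0.8 = 1.25.
Willingness to pay at Q' = 1.25: 76.4 − 1·1.25 = 75.15.
ΔQ = 19.1111 − 1.25 = 17.8611; wedge = 75.15 − 43 = 32.15.
DWL = ½ × 17.8611 × 32.15 = 287.12.

287.12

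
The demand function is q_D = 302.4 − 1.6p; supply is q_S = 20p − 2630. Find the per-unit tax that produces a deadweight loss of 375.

In inverse form: demand p = 189 − 0.625q, supply p = 131.5 + 0.05q.
Competitive equilibrium: 189 − 0.625q = 131.5 + 0.05q → q* = 85.1852, p* = 135.7593.
A tax t gives Δq = t/0.675 and wedge t, so DWL = t²/1.35.
t²/1.35 = 375 → t² = 506.25 → t = 22.5.

22.5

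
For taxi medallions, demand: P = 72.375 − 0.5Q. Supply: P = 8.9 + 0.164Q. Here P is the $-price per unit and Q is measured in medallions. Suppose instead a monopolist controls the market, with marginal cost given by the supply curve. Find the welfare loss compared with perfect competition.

Competitive equilibrium: 72.375 − 0.5Q = 8.9 + 0.164Q → Q* = 95.5949, P* = 24.5776.
Marginal revenue: MR = 72.375 − Q. Set MR = MC: 72.375 − Q = 8.9 + 0.164Q → Q_m = 54.5318.
Price P_m = 72.375 − 0.5·54.5318 = 45.1091; MC(Q_m) = 8.9 + 0.164·54.5318 = 17.8432.
Competitive Q* = 95.5949, so ΔQ = 41.0631; wedge = 45.1091 − 17.8432 = 27.2659.
The triangle = ½ × 41.0631 × 27.2659 = $559.81.

$559.81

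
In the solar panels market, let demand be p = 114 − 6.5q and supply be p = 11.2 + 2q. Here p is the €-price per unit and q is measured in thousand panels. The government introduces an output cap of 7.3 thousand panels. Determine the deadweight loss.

€97.68 thousand

Competitive equilibrium: 114 − 6.5q = 11.2 + 2q → q* = 12.0941, p* = 35.3882.
At q = 7.3: demand price = 114 − 6.5·7.3 = 66.55; supply price = 11.2 + 2·7.3 = 25.8.
Δq = 12.0941 − 7.3 = 4.7941; wedge = 66.55 − 25.8 = 40.75.
DWL = ½ × 4.7941 × 40.75 = €97.68 thousand.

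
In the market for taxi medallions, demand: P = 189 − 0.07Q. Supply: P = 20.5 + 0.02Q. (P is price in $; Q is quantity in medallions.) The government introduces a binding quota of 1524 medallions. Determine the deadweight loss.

Competitive equilibrium: 189 − 0.07Q = 20.5 + 0.02Q → Q* = 1872.2222, P* = 57.9444.
At Q = 1524: demand price = 189 − 0.07·1524 = 82.32; supply price = 20.5 + 0.02·1524 = 50.98.
ΔQ = 1872.2222 − 1524 = 348.2222; wedge = 82.32 − 50.98 = 31.34.
The triangle = ½ × 348.2222 × 31.34 = $5456.64.

$5456.64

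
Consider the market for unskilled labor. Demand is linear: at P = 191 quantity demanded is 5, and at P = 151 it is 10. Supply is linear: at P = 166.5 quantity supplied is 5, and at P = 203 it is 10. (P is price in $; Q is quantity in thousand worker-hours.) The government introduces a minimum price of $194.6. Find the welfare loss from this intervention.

Demand slope = (151 − 191)/(10 − 5) = −8, so P = 231 − 8Q.
Supply slope = (203 − 166.5)/(10 − 5) = 7.3, so P = 130 + 7.3Q.
Competitive equilibrium: 231 − 8Q = 130 + 7.3Q → Q* = 6.6013, P* = 178.1895.
At the floor P = 194.6, quantity demanded = (231 − 194.6)/8 = 4.55.
Sellers' marginal cost at Q' = 4.55: 130 + 7.3·4.55 = 163.215.
ΔQ = 6.6013 − 4.55 = 2.0513; wedge = 194.6 − 163.215 = 31.385.
Welfare loss = ½ × 2.0513 × 31.385 = $32.19 thousand.

$32.19 thousand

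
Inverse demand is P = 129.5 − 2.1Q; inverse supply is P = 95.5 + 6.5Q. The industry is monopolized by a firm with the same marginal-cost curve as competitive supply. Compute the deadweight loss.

Competitive equilibrium: 129.5 − 2.1Q = 95.5 + 6.5Q → Q* = 3.9535, P* = 121.1977.
Marginal revenue: MR = 129.5 − 4.2Q. Set MR = MC: 129.5 − 4.2Q = 95.5 + 6.5Q → Q_m = 3.1776.
Price P_m = 129.5 − 2.1·3.1776 = 122.827; MC(Q_m) = 95.5 + 6.5·3.1776 = 116.1544.
Competitive Q* = 3.9535, so ΔQ = 0.7759; wedge = 122.827 − 116.1544 = 6.6726.
The triangle = ½ × 0.7759 × 6.6726 = 2.59.

2.59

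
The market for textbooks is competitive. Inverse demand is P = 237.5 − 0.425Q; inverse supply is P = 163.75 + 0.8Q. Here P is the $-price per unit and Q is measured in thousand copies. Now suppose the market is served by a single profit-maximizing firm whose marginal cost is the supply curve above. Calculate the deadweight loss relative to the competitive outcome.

$147.29 thousand

Competitive equilibrium: 237.5 − 0.425Q = 163.75 + 0.8Q → Q* = 60.2041, P* = 211.9133.
Marginal revenue: MR = 237.5 − 0.85Q. Set MR = MC: 237.5 − 0.85Q = 163.75 + 0.8Q → Q_m = 44.697.
Price P_m = 237.5 − 0.425·44.697 = 218.5038; MC(Q_m) = 163.75 + 0.8·44.697 = 199.5076.
Competitive Q* = 60.2041, so ΔQ = 15.5071; wedge = 218.5038 − 199.5076 = 18.9962.
DWL = ½ × 15.5071 × 18.9962 = $147.29 thousand.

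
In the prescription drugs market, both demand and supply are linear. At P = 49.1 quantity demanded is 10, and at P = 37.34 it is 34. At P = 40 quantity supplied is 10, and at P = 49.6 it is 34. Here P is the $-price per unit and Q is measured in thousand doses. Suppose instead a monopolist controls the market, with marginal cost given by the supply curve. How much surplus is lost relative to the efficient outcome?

$22.95 thousand

Demand slope = (37.34 − 49.1)/(34 − 10) = −0.49, so P = 54 − 0.49Q.
Supply slope = (49.6 − 40)/(34 − 10) = 0.4, so P = 36 + 0.4Q.
Competitive equilibrium: 54 − 0.49Q = 36 + 0.4Q → Q* = 20.2247, P* = 44.0899.
Marginal revenue: MR = 54 − 0.98Q. Set MR = MC: 54 − 0.98Q = 36 + 0.4Q → Q_m = 13.0435.
Price P_m = 54 − 0.49·13.0435 = 47.6087; MC(Q_m) = 36 + 0.4·13.0435 = 41.2174.
Competitive Q* = 20.2247, so ΔQ = 7.1812; wedge = 47.6087 − 41.2174 = 6.3913.
The triangle = ½ × 7.1812 × 6.3913 = $22.95 thousand.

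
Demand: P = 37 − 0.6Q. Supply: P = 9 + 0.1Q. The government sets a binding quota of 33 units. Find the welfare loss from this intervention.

Competitive equilibrium: 37 − 0.6Q = 9 + 0.1Q → Q* = 40, P* = 13.
At Q = 33: demand price = 37 − 0.6·33 = 17.2; supply price = 9 + 0.1·33 = 12.3.
ΔQ = 40 − 33 = 7; wedge = 17.2 − 12.3 = 4.9.
Deadweight loss = ½ × 7 × 4.9 = 17.15.

17.15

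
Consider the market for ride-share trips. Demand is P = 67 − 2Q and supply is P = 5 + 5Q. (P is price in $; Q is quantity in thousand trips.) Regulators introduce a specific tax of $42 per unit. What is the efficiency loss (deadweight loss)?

Competitive equilibrium: 67 − 2Q = 5 + 5Q → Q* = 8.8571, P* = 49.2857.
With the tax, the buyer price exceeds the seller price by 42: (67 − 2Q) − (5 + 5Q) = 42 → Q' = 2.8571.
ΔQ = 8.8571 − 2.8571 = 6; the wedge equals the tax, 42.
DWL = ½ × 6 × 42 = $126 thousand.

$126 thousand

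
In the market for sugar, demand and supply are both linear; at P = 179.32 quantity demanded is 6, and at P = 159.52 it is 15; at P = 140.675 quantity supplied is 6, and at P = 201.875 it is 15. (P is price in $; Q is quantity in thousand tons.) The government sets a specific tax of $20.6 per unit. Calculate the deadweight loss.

$23.58 thousand

Demand slope = (159.52 − 179.32)/(15 − 6) = −2.2, so P = 192.52 − 2.2Q.
Supply slope = (201.875 − 140.675)/(15 − 6) = 6.8, so P = 99.875 + 6.8Q.
Competitive equilibrium: 192.52 − 2.2Q = 99.875 + 6.8Q → Q* = 10.2939, P* = 169.8734.
With the tax, the buyer price exceeds the seller price by 20.6: (192.52 − 2.2Q) − (99.875 + 6.8Q) = 20.6 → Q' = 8.005.
ΔQ = 10.2939 − 8.005 = 2.2889; the wedge equals the tax, 20.6.
DWL = ½ × 2.2889 × 20.6 = $23.58 thousand.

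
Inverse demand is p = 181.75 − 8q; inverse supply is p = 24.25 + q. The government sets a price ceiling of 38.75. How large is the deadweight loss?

Competitive equilibrium: 181.75 − 8q = 24.25 + q → q* = 17.5, p* = 41.75.
At the ceiling p = 38.75, quantity supplied = (38.75 − 24.25)/1 = 14.5.
Willingness to pay at q' = 14.5: 181.75 − 8·14.5 = 65.75.
Δq = 17.5 − 14.5 = 3; wedge = 65.75 − 38.75 = 27.
The triangle = ½ × 3 × 27 = 40.50.

40.50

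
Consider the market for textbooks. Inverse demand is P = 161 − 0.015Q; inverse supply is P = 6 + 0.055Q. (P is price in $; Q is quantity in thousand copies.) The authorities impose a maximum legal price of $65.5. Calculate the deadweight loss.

Competitive equilibrium: 161 − 0.015Q = 6 + 0.055Q → Q* = 2214.285714, P* = 127.785714.
At the ceiling P = 65.5, quantity supplied = (65.5 − 6)/0.055 = 1081.818182.
Willingness to pay at Q' = 1081.818182: 161 − 0.015·1081.818182 = 144.772727.
ΔQ = 2214.285714 − 1081.818182 = 1132.467532; wedge = 144.772727 − 65.5 = 79.272727.
DWL = ½ × 1132.467532 × 79.272727 = $44886.89 thousand.

$44886.89 thousand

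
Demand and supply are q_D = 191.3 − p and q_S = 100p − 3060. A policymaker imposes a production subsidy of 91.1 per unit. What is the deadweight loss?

4108.52

In inverse form: demand p = 191.3 − q, supply p = 30.6 + 0.01q.
Competitive equilibrium: 191.3 − q = 30.6 + 0.01q → q* = 159.1089, p* = 32.1911.
The subsidy lowers effective supply by 91.1: p = 0.01q − 60.5.
New quantity: 191.3 − q = 0.01q − 60.5 → q' = 249.3069.
Overproduction Δq = 249.3069 − 159.1089 = 90.198; wedge = subsidy = 91.1.
Welfare loss = ½ × 90.198 × 91.1 = 4108.52.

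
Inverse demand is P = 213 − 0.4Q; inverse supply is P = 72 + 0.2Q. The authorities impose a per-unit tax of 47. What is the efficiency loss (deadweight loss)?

Competitive equilibrium: 213 − 0.4Q = 72 + 0.2Q → Q* = 235, P* = 119.
With the tax, the buyer price exceeds the seller price by 47: (213 − 0.4Q) − (72 + 0.2Q) = 47 → Q' = 156.6667.
ΔQ = 235 − 156.6667 = 78.3333; the wedge equals the tax, 47.
Welfare loss = ½ × 78.3333 × 47 = 1840.83.

1840.83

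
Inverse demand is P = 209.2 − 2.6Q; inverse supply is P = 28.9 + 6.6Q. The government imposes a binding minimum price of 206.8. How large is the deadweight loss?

Competitive equilibrium: 209.2 − 2.6Q = 28.9 + 6.6Q → Q* = 19.5978, P* = 158.2457.
At the floor P = 206.8, quantity demanded = (209.2 − 206.8)/2.6 = 0.9231.
Sellers' marginal cost at Q' = 0.9231: 28.9 + 6.6·0.9231 = 34.9925.
ΔQ = 19.5978 − 0.9231 = 18.6747; wedge = 206.8 − 34.9925 = 171.8075.
DWL = ½ × 18.6747 × 171.8075 = 1604.23.

1604.23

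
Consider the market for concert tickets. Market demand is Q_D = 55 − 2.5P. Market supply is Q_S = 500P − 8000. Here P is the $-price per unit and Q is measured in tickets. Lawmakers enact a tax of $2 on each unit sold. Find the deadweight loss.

$4.98

In inverse form: demand P = 22 − 0.4Q, supply P = 16 + 0.002Q.
Competitive equilibrium: 22 − 0.4Q = 16 + 0.002Q → Q* = 14.9254, P* = 16.0299.
With the tax, the buyer price exceeds the seller price by 2: (22 − 0.4Q) − (16 + 0.002Q) = 2 → Q' = 9.9502.
ΔQ = 14.9254 − 9.9502 = 4.9752; the wedge equals the tax, 2.
The triangle = ½ × 4.9752 × 2 = $4.98.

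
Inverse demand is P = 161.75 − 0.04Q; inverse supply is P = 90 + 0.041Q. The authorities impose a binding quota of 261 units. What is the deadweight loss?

Competitive equilibrium: 161.75 − 0.04Q = 90 + 0.041Q → Q* = 885.8025, P* = 126.3179.
At Q = 261: demand price = 161.75 − 0.04·261 = 151.31; supply price = 90 + 0.041·261 = 100.701.
ΔQ = 885.8025 − 261 = 624.8025; wedge = 151.31 − 100.701 = 50.609.
Deadweight loss = ½ × 624.8025 × 50.609 = 15810.31.

15810.31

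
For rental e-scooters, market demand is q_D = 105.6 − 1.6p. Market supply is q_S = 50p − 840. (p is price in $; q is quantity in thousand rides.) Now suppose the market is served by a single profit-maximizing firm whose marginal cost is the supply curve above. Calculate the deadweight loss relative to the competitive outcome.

In inverse form: demand p = 66 − 0.625q, supply p = 16.8 + 0.02q.
Competitive equilibrium: 66 − 0.625q = 16.8 + 0.02q → q* = 76.2791, p* = 18.3256.
Marginal revenue: MR = 66 − 1.25q. Set MR = MC: 66 − 1.25q = 16.8 + 0.02q → q_m = 38.7402.
Price p_m = 66 − 0.625·38.7402 = 41.7874; MC(q_m) = 16.8 + 0.02·38.7402 = 17.5748.
Competitive q* = 76.2791, so Δq = 37.5389; wedge = 41.7874 − 17.5748 = 24.2126.
Deadweight loss = ½ × 37.5389 × 24.2126 = $454.46 thousand.

$454.46 thousand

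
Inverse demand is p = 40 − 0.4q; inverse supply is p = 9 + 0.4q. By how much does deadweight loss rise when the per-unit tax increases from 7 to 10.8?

42.275

Competitive equilibrium: 40 − 0.4q = 9 + 0.4q → q* = 38.75, p* = 24.5.
For a per-unit tax t: Δq = t/0.8, so DWL = ½·t·(t/0.8) = t²/1.6.
At t = 7: DWL = 30.625. At t = 10.8: DWL = 72.9.
Increase = 72.9 − 30.625 = 42.275.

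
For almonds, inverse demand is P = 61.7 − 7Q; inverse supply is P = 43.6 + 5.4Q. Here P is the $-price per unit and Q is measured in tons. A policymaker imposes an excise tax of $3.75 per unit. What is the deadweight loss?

$0.57

Competitive equilibrium: 61.7 − 7Q = 43.6 + 5.4Q → Q* = 1.4597, P* = 51.4823.
With the tax, the buyer price exceeds the seller price by 3.75: (61.7 − 7Q) − (43.6 + 5.4Q) = 3.75 → Q' = 1.1573.
ΔQ = 1.4597 − 1.1573 = 0.3024; the wedge equals the tax, 3.75.
The triangle = ½ × 0.3024 × 3.75 = $0.57.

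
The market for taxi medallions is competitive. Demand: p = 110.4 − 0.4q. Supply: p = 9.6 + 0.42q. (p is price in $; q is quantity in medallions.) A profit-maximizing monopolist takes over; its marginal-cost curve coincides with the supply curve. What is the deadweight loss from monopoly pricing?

$666.01

Competitive equilibrium: 110.4 − 0.4q = 9.6 + 0.42q → q* = 122.92683, p* = 61.22927.
Marginal revenue: MR = 110.4 − 0.8q. Set MR = MC: 110.4 − 0.8q = 9.6 + 0.42q → q_m = 82.62295.
Price p_m = 110.4 − 0.4·82.62295 = 77.35082; MC(q_m) = 9.6 + 0.42·82.62295 = 44.30164.
Competitive q* = 122.92683, so Δq = 40.30388; wedge = 77.35082 − 44.30164 = 33.04918.
Deadweight loss = ½ × 40.30388 × 33.04918 = $666.01.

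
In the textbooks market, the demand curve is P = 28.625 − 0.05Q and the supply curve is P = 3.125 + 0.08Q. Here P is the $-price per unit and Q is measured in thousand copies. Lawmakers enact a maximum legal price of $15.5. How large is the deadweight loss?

$111.76 thousand

Competitive equilibrium: 28.625 − 0.05Q = 3.125 + 0.08Q → Q* = 196.1538, P* = 18.8173.
At the ceiling P = 15.5, quantity supplied = (15.5 − 3.125)/0.08 = 154.6875.
Willingness to pay at Q' = 154.6875: 28.625 − 0.05·154.6875 = 20.8906.
ΔQ = 196.1538 − 154.6875 = 41.4663; wedge = 20.8906 − 15.5 = 5.3906.
The triangle = ½ × 41.4663 × 5.3906 = $111.76 thousand.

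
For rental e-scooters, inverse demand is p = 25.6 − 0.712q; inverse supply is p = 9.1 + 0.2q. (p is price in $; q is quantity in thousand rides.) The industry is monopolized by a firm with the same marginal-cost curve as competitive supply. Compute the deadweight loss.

$28.69 thousand

Competitive equilibrium: 25.6 − 0.712q = 9.1 + 0.2q → q* = 18.0921, p* = 12.7184.
Marginal revenue: MR = 25.6 − 1.424q. Set MR = MC: 25.6 − 1.424q = 9.1 + 0.2q → q_m = 10.1601.
Price p_m = 25.6 − 0.712·10.1601 = 18.366; MC(q_m) = 9.1 + 0.2·10.1601 = 11.132.
Competitive q* = 18.0921, so Δq = 7.932; wedge = 18.366 − 11.132 = 7.234.
Welfare loss = ½ × 7.932 × 7.234 = $28.69 thousand.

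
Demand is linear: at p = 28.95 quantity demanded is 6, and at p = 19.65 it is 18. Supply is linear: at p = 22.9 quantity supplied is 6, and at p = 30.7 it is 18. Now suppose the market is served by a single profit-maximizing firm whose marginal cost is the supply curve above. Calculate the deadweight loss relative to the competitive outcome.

9.28

Demand slope = (19.65 − 28.95)/(18 − 6) = −0.775, so p = 33.6 − 0.775q.
Supply slope = (30.7 − 22.9)/(18 − 6) = 0.65, so p = 19 + 0.65q.
Competitive equilibrium: 33.6 − 0.775q = 19 + 0.65q → q* = 10.2456, p* = 25.6596.
Marginal revenue: MR = 33.6 − 1.55q. Set MR = MC: 33.6 − 1.55q = 19 + 0.65q → q_m = 6.6364.
Price p_m = 33.6 − 0.775·6.6364 = 28.4568; MC(q_m) = 19 + 0.65·6.6364 = 23.3137.
Competitive q* = 10.2456, so Δq = 3.6092; wedge = 28.4568 − 23.3137 = 5.1431.
The triangle = ½ × 3.6092 × 5.1431 = 9.28.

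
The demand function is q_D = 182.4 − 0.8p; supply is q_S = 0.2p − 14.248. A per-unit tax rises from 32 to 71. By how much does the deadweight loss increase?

In inverse form: demand p = 228 − 1.25q, supply p = 71.24 + 5q.
Competitive equilibrium: 228 − 1.25q = 71.24 + 5q → q* = 25.0816, p* = 196.648.
For a per-unit tax t: Δq = t/6.25, so DWL = ½·t·(t/6.25) = t²/12.5.
At t = 32: DWL = 81.92. At t = 71: DWL = 403.28.
Increase = 403.28 − 81.92 = 321.36.

321.36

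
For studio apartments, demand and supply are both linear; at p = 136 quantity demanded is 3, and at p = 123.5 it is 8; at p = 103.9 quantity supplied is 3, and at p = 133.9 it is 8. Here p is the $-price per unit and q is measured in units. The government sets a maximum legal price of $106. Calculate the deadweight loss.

Demand slope = (123.5 − 136)/(8 − 3) = −2.5, so p = 143.5 − 2.5q.
Supply slope = (133.9 − 103.9)/(8 − 3) = 6, so p = 85.9 + 6q.
Competitive equilibrium: 143.5 − 2.5q = 85.9 + 6q → q* = 6.7765, p* = 126.5588.
At the ceiling p = 106, quantity supplied = (106 − 85.9)/6 = 3.35.
Willingness to pay at q' = 3.35: 143.5 − 2.5·3.35 = 135.125.
Δq = 6.7765 − 3.35 = 3.4265; wedge = 135.125 − 106 = 29.125.
DWL = ½ × 3.4265 × 29.125 = $49.90.

$49.90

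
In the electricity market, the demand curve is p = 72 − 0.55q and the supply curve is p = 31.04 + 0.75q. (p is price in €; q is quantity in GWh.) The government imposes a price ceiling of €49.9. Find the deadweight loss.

Competitive equilibrium: 72 − 0.55q = 31.04 + 0.75q → q* = 31.5077, p* = 54.6708.
At the ceiling p = 49.9, quantity supplied = (49.9 − 31.04)/0.75 = 25.1467.
Willingness to pay at q' = 25.1467: 72 − 0.55·25.1467 = 58.1693.
Δq = 31.5077 − 25.1467 = 6.361; wedge = 58.1693 − 49.9 = 8.2693.
DWL = ½ × 6.361 × 8.2693 = €26.30.

€26.30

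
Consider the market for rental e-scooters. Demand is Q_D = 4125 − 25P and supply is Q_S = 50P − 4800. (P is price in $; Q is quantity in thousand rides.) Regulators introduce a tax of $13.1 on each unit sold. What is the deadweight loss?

In inverse form: demand P = 165 − 0.04Q, supply P = 96 + 0.02Q.
Competitive equilibrium: 165 − 0.04Q = 96 + 0.02Q → Q* = 1150, P* = 119.
With the tax, the buyer price exceeds the seller price by 13.1: (165 − 0.04Q) − (96 + 0.02Q) = 13.1 → Q' = 931.6667.
ΔQ = 1150 − 931.6667 = 218.3333; the wedge equals the tax, 13.1.
Deadweight loss = ½ × 218.3333 × 13.1 = $1430.08 thousand.

$1430.08 thousand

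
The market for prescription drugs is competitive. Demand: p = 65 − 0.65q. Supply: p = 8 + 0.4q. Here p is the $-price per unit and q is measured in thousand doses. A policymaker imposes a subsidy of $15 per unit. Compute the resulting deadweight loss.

$107.14 thousand

Competitive equilibrium: 65 − 0.65q = 8 + 0.4q → q* = 54.2857, p* = 29.7143.
The subsidy lowers effective supply by 15: p = 0.4q − 7.
New quantity: 65 − 0.65q = 0.4q − 7 → q' = 68.5714.
Overproduction Δq = 68.5714 − 54.2857 = 14.2857; wedge = subsidy = 15.
Deadweight loss = ½ × 14.2857 × 15 = $107.14 thousand.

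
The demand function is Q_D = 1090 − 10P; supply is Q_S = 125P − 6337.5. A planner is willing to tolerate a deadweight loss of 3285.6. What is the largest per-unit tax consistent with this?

26.64

In inverse form: demand P = 109 − 0.1Q, supply P = 50.7 + 0.008Q.
Competitive equilibrium: 109 − 0.1Q = 50.7 + 0.008Q → Q* = 539.8148, P* = 55.0185.
A tax t gives ΔQ = t/0.108 and wedge t, so DWL = t²/0.216.
t²/0.216 = 3285.6 → t² = 709.6896 → t = 26.64.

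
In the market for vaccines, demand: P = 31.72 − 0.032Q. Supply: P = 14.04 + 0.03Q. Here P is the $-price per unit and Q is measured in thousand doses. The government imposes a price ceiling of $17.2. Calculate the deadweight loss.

$1002.48 thousand

Competitive equilibrium: 31.72 − 0.032Q = 14.04 + 0.03Q → Q* = 285.1613, P* = 22.5948.
At the ceiling P = 17.2, quantity supplied = (17.2 − 14.04)/0.03 = 105.3333.
Willingness to pay at Q' = 105.3333: 31.72 − 0.032·105.3333 = 28.3493.
ΔQ = 285.1613 − 105.3333 = 179.828; wedge = 28.3493 − 17.2 = 11.1493.
Deadweight loss = ½ × 179.828 × 11.1493 = $1002.48 thousand.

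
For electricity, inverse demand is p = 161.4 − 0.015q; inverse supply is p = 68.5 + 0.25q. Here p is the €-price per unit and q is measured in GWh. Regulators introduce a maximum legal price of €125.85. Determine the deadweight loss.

€1945.26

Competitive equilibrium: 161.4 − 0.015q = 68.5 + 0.25q → q* = 350.566, p* = 156.1415.
At the ceiling p = 125.85, quantity supplied = (125.85 − 68.5)/0.25 = 229.4.
Willingness to pay at q' = 229.4: 161.4 − 0.015·229.4 = 157.959.
Δq = 350.566 − 229.4 = 121.166; wedge = 157.959 − 125.85 = 32.109.
Deadweight loss = ½ × 121.166 × 32.109 = €1945.26.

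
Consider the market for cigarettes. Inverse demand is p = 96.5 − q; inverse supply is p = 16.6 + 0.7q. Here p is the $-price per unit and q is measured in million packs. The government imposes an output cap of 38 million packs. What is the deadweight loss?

Competitive equilibrium: 96.5 − q = 16.6 + 0.7q → q* = 47, p* = 49.5.
At q = 38: demand price = 96.5 − 1·38 = 58.5; supply price = 16.6 + 0.7·38 = 43.2.
Δq = 47 − 38 = 9; wedge = 58.5 − 43.2 = 15.3.
The triangle = ½ × 9 × 15.3 = $68.85 million.

$68.85 million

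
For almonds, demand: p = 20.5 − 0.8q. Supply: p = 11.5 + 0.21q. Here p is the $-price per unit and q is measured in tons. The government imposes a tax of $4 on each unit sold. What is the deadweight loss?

Competitive equilibrium: 20.5 − 0.8q = 11.5 + 0.21q → q* = 8.9109, p* = 13.3713.
With the tax, the buyer price exceeds the seller price by 4: (20.5 − 0.8q) − (11.5 + 0.21q) = 4 → q' = 4.9505.
Δq = 8.9109 − 4.9505 = 3.9604; the wedge equals the tax, 4.
The triangle = ½ × 3.9604 × 4 = $7.92.

$7.92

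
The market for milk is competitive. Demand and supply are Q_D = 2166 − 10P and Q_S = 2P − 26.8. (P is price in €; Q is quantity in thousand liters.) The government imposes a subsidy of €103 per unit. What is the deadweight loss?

€8840.83 thousand

In inverse form: demand P = 216.6 − 0.1Q, supply P = 13.4 + 0.5Q.
Competitive equilibrium: 216.6 − 0.1Q = 13.4 + 0.5Q → Q* = 338.6667, P* = 182.7333.
The subsidy lowers effective supply by 103: P = 0.5Q − 89.6.
New quantity: 216.6 − 0.1Q = 0.5Q − 89.6 → Q' = 510.3333.
Overproduction ΔQ = 510.3333 − 338.6667 = 171.6666; wedge = subsidy = 103.
Welfare loss = ½ × 171.6666 × 103 = €8840.83 thousand.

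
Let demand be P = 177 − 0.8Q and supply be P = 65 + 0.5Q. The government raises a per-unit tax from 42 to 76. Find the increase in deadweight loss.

1543.08

Competitive equilibrium: 177 − 0.8Q = 65 + 0.5Q → Q* = 86.1538, P* = 108.0769.
For a per-unit tax t: ΔQ = t/1.3, so DWL = ½·t·(t/1.3) = t²/2.6.
At t = 42: DWL = 678.462. At t = 76: DWL = 2221.538.
Increase = 2221.538 − 678.462 = 1543.08.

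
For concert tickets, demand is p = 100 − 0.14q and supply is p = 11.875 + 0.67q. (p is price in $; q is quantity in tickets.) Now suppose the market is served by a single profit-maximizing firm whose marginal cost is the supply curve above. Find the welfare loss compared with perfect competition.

$104.11

Competitive equilibrium: 100 − 0.14q = 11.875 + 0.67q → q* = 108.7963, p* = 84.7685.
Marginal revenue: MR = 100 − 0.28q. Set MR = MC: 100 − 0.28q = 11.875 + 0.67q → q_m = 92.7632.
Price p_m = 100 − 0.14·92.7632 = 87.0132; MC(q_m) = 11.875 + 0.67·92.7632 = 74.0263.
Competitive q* = 108.7963, so Δq = 16.0331; wedge = 87.0132 − 74.0263 = 12.9869.
Welfare loss = ½ × 16.0331 × 12.9869 = $104.11.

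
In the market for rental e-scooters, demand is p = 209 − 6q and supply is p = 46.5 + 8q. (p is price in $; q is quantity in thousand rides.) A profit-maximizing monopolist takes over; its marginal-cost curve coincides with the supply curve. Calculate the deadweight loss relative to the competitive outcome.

Competitive equilibrium: 209 − 6q = 46.5 + 8q → q* = 11.6071, p* = 139.3571.
Marginal revenue: MR = 209 − 12q. Set MR = MC: 209 − 12q = 46.5 + 8q → q_m = 8.125.
Price p_m = 209 − 6·8.125 = 160.25; MC(q_m) = 46.5 + 8·8.125 = 111.5.
Competitive q* = 11.6071, so Δq = 3.4821; wedge = 160.25 − 111.5 = 48.75.
Deadweight loss = ½ × 3.4821 × 48.75 = $84.88 thousand.

$84.88 thousand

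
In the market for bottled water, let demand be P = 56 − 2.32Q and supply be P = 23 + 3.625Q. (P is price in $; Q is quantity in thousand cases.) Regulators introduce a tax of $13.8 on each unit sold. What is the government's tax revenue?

Competitive equilibrium: 56 − 2.32Q = 23 + 3.625Q → Q* = 5.5509, P* = 43.122.
With the tax, the buyer price exceeds the seller price by 13.8: (56 − 2.32Q) − (23 + 3.625Q) = 13.8 → Q' = 3.2296.
Tax revenue = 13.8 × 3.2296 = $44.57 thousand.

$44.57 thousand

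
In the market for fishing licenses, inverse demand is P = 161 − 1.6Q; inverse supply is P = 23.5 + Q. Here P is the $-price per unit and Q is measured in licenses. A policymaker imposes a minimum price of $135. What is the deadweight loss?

$1744.72

Competitive equilibrium: 161 − 1.6Q = 23.5 + Q → Q* = 52.8846, P* = 76.3846.
At the floor P = 135, quantity demanded = (161 − 135)/1.6 = 16.25.
Sellers' marginal cost at Q' = 16.25: 23.5 + 1·16.25 = 39.75.
ΔQ = 52.8846 − 16.25 = 36.6346; wedge = 135 − 39.75 = 95.25.
Welfare loss = ½ × 36.6346 × 95.25 = $1744.72.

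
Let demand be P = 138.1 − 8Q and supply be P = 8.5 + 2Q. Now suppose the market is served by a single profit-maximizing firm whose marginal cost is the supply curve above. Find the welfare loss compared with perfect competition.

165.888

Competitive equilibrium: 138.1 − 8Q = 8.5 + 2Q → Q* = 12.96, P* = 34.42.
Marginal revenue: MR = 138.1 − 16Q. Set MR = MC: 138.1 − 16Q = 8.5 + 2Q → Q_m = 7.2.
Price P_m = 138.1 − 8·7.2 = 80.5; MC(Q_m) = 8.5 + 2·7.2 = 22.9.
Competitive Q* = 12.96, so ΔQ = 5.76; wedge = 80.5 − 22.9 = 57.6.
The triangle = ½ × 5.76 × 57.6 = 165.888.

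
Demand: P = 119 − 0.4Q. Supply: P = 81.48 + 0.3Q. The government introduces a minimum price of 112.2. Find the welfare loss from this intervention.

Competitive equilibrium: 119 − 0.4Q = 81.48 + 0.3Q → Q* = 53.6, P* = 97.56.
At the floor P = 112.2, quantity demanded = (119 − 112.2)/0.4 = 17.
Sellers' marginal cost at Q' = 17: 81.48 + 0.3·17 = 86.58.
ΔQ = 53.6 − 17 = 36.6; wedge = 112.2 − 86.58 = 25.62.
Welfare loss = ½ × 36.6 × 25.62 = 468.846.

468.846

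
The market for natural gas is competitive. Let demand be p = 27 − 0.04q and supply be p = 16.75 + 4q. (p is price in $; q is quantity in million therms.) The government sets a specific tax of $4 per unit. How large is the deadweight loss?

$1.98 million

Competitive equilibrium: 27 − 0.04q = 16.75 + 4q → q* = 2.5371, p* = 26.8985.
With the tax, the buyer price exceeds the seller price by 4: (27 − 0.04q) − (16.75 + 4q) = 4 → q' = 1.547.
Δq = 2.5371 − 1.547 = 0.9901; the wedge equals the tax, 4.
Deadweight loss = ½ × 0.9901 × 4 = $1.98 million.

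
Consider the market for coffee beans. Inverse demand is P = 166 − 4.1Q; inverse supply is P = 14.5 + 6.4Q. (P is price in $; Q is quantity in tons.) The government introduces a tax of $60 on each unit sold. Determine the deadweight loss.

Competitive equilibrium: 166 − 4.1Q = 14.5 + 6.4Q → Q* = 14.4286, P* = 106.8429.
With the tax, the buyer price exceeds the seller price by 60: (166 − 4.1Q) − (14.5 + 6.4Q) = 60 → Q' = 8.7143.
ΔQ = 14.4286 − 8.7143 = 5.7143; the wedge equals the tax, 60.
Welfare loss = ½ × 5.7143 × 60 = $171.43.

$171.43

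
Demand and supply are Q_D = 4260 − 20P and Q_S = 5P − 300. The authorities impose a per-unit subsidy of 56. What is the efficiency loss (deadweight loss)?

6272

In inverse form: demand P = 213 − 0.05Q, supply P = 60 + 0.2Q.
Competitive equilibrium: 213 − 0.05Q = 60 + 0.2Q → Q* = 612, P* = 182.4.
The subsidy lowers effective supply by 56: P = 4 + 0.2Q.
New quantity: 213 − 0.05Q = 4 + 0.2Q → Q' = 836.
Overproduction ΔQ = 836 − 612 = 224; wedge = subsidy = 56.
The triangle = ½ × 224 × 56 = 6272.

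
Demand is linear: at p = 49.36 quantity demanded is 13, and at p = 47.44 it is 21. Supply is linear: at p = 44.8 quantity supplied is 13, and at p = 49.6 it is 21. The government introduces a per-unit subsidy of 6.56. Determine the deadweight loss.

25.62

Demand slope = (47.44 − 49.36)/(21 − 13) = −0.24, so p = 52.48 − 0.24q.
Supply slope = (49.6 − 44.8)/(21 − 13) = 0.6, so p = 37 + 0.6q.
Competitive equilibrium: 52.48 − 0.24q = 37 + 0.6q → q* = 18.4286, p* = 48.0571.
The subsidy lowers effective supply by 6.56: p = 30.44 + 0.6q.
New quantity: 52.48 − 0.24q = 30.44 + 0.6q → q' = 26.2381.
Overproduction Δq = 26.2381 − 18.4286 = 7.8095; wedge = subsidy = 6.56.
Welfare loss = ½ × 7.8095 × 6.56 = 25.62.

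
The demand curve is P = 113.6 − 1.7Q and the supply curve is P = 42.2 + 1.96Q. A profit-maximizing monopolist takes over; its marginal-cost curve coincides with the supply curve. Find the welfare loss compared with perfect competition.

Competitive equilibrium: 113.6 − 1.7Q = 42.2 + 1.96Q → Q* = 19.5082, P* = 80.4361.
Marginal revenue: MR = 113.6 − 3.4Q. Set MR = MC: 113.6 − 3.4Q = 42.2 + 1.96Q → Q_m = 13.3209.
Price P_m = 113.6 − 1.7·13.3209 = 90.9545; MC(Q_m) = 42.2 + 1.96·13.3209 = 68.309.
Competitive Q* = 19.5082, so ΔQ = 6.1873; wedge = 90.9545 − 68.309 = 22.6455.
The triangle = ½ × 6.1873 × 22.6455 = 70.06.

70.06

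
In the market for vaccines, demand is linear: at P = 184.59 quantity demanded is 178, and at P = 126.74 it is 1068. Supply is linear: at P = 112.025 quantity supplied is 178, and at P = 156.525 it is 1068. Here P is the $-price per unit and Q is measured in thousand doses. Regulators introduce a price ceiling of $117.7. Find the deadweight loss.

$15398.86 thousand

Demand slope = (126.74 − 184.59)/(1068 − 178) = −0.065, so P = 196.16 − 0.065Q.
Supply slope = (156.525 − 112.025)/(1068 − 178) = 0.05, so P = 103.125 + 0.05Q.
Competitive equilibrium: 196.16 − 0.065Q = 103.125 + 0.05Q → Q* = 809, P* = 143.575.
At the ceiling P = 117.7, quantity supplied = (117.7 − 103.125)/0.05 = 291.5.
Willingness to pay at Q' = 291.5: 196.16 − 0.065·291.5 = 177.2125.
ΔQ = 809 − 291.5 = 517.5; wedge = 177.2125 − 117.7 = 59.5125.
The triangle = ½ × 517.5 × 59.5125 = $15398.86 thousand.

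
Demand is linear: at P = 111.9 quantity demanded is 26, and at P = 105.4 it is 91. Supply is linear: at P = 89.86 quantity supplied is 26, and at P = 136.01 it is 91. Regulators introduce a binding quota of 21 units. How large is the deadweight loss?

420.18

Demand slope = (105.4 − 111.9)/(91 − 26) = −0.1, so P = 114.5 − 0.1Q.
Supply slope = (136.01 − 89.86)/(91 − 26) = 0.71, so P = 71.4 + 0.71Q.
Competitive equilibrium: 114.5 − 0.1Q = 71.4 + 0.71Q → Q* = 53.2099, P* = 109.179.
At Q = 21: demand price = 114.5 − 0.1·21 = 112.4; supply price = 71.4 + 0.71·21 = 86.31.
ΔQ = 53.2099 − 21 = 32.2099; wedge = 112.4 − 86.31 = 26.09.
The triangle = ½ × 32.2099 × 26.09 = 420.18.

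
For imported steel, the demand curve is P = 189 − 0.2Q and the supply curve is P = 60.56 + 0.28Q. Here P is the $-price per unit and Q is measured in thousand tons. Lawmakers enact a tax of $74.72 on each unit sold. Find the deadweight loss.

$5815.71 thousand

Competitive equilibrium: 189 − 0.2Q = 60.56 + 0.28Q → Q* = 267.58333, P* = 135.48333.
With the tax, the buyer price exceeds the seller price by 74.72: (189 − 0.2Q) − (60.56 + 0.28Q) = 74.72 → Q' = 111.91667.
ΔQ = 267.58333 − 111.91667 = 155.66666; the wedge equals the tax, 74.72.
The triangle = ½ × 155.66666 × 74.72 = $5815.71 thousand.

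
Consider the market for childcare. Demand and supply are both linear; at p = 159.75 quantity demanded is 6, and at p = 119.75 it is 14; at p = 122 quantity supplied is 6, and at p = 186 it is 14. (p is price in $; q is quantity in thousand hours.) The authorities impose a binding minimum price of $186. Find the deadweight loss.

$432.15 thousand

Demand slope = (119.75 − 159.75)/(14 − 6) = −5, so p = 189.75 − 5q.
Supply slope = (186 − 122)/(14 − 6) = 8, so p = 74 + 8q.
Competitive equilibrium: 189.75 − 5q = 74 + 8q → q* = 8.9038, p* = 145.2308.
At the floor p = 186, quantity demanded = (189.75 − 186)/5 = 0.75.
Sellers' marginal cost at q' = 0.75: 74 + 8·0.75 = 80.
Δq = 8.9038 − 0.75 = 8.1538; wedge = 186 − 80 = 106.
DWL = ½ × 8.1538 × 106 = $432.15 thousand.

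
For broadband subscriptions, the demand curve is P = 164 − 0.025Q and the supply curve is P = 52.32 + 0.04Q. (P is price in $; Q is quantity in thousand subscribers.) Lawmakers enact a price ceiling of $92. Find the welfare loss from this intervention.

$17137.23 thousand

Competitive equilibrium: 164 − 0.025Q = 52.32 + 0.04Q → Q* = 1718.1538, P* = 121.0462.
At the ceiling P = 92, quantity supplied = (92 − 52.32)/0.04 = 992.
Willingness to pay at Q' = 992: 164 − 0.025·992 = 139.2.
ΔQ = 1718.1538 − 992 = 726.1538; wedge = 139.2 − 92 = 47.2.
The triangle = ½ × 726.1538 × 47.2 = $17137.23 thousand.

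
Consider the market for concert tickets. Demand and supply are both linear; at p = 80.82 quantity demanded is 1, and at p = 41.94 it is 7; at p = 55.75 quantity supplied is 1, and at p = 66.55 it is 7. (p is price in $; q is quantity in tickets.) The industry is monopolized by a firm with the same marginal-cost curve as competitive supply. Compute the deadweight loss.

$12.95

Demand slope = (41.94 − 80.82)/(7 − 1) = −6.48, so p = 87.3 − 6.48q.
Supply slope = (66.55 − 55.75)/(7 − 1) = 1.8, so p = 53.95 + 1.8q.
Competitive equilibrium: 87.3 − 6.48q = 53.95 + 1.8q → q* = 4.0278, p* = 61.2.
Marginal revenue: MR = 87.3 − 12.96q. Set MR = MC: 87.3 − 12.96q = 53.95 + 1.8q → q_m = 2.2595.
Price p_m = 87.3 − 6.48·2.2595 = 72.6584; MC(q_m) = 53.95 + 1.8·2.2595 = 58.0171.
Competitive q* = 4.0278, so Δq = 1.7683; wedge = 72.6584 − 58.0171 = 14.6413.
Welfare loss = ½ × 1.7683 × 14.6413 = $12.95.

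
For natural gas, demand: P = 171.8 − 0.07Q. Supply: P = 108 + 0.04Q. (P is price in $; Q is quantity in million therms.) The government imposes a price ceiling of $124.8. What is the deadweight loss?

Competitive equilibrium: 171.8 − 0.07Q = 108 + 0.04Q → Q* = 580, P* = 131.2.
At the ceiling P = 124.8, quantity supplied = (124.8 − 108)/0.04 = 420.
Willingness to pay at Q' = 420: 171.8 − 0.07·420 = 142.4.
ΔQ = 580 − 420 = 160; wedge = 142.4 − 124.8 = 17.6.
The triangle = ½ × 160 × 17.6 = $1408 million.

$1408 million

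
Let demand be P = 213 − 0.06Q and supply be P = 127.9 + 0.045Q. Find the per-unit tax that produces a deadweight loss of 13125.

52.5

Competitive equilibrium: 213 − 0.06Q = 127.9 + 0.045Q → Q* = 810.4762, P* = 164.3714.
A tax t gives ΔQ = t/0.105 and wedge t, so DWL = t²/0.21.
t²/0.21 = 13125 → t² = 2756.25 → t = 52.5.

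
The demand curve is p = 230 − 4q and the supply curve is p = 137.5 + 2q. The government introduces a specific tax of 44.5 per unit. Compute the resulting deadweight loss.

Competitive equilibrium: 230 − 4q = 137.5 + 2q → q* = 15.4167, p* = 168.3333.
With the tax, the buyer price exceeds the seller price by 44.5: (230 − 4q) − (137.5 + 2q) = 44.5 → q' = 8.
Δq = 15.4167 − 8 = 7.4167; the wedge equals the tax, 44.5.
Welfare loss = ½ × 7.4167 × 44.5 = 165.02.

165.02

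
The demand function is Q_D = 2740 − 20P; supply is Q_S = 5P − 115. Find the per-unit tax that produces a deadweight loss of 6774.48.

58.2

In inverse form: demand P = 137 − 0.05Q, supply P = 23 + 0.2Q.
Competitive equilibrium: 137 − 0.05Q = 23 + 0.2Q → Q* = 456, P* = 114.2.
A tax t gives ΔQ = t/0.25 and wedge t, so DWL = t²/0.5.
t²/0.5 = 6774.48 → t² = 3387.24 → t = 58.2.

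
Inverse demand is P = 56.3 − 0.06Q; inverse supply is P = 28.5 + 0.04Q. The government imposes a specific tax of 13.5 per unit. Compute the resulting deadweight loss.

Competitive equilibrium: 56.3 − 0.06Q = 28.5 + 0.04Q → Q* = 278, P* = 39.62.
With the tax, the buyer price exceeds the seller price by 13.5: (56.3 − 0.06Q) − (28.5 + 0.04Q) = 13.5 → Q' = 143.
ΔQ = 278 − 143 = 135; the wedge equals the tax, 13.5.
The triangle = ½ × 135 × 13.5 = 911.25.

911.25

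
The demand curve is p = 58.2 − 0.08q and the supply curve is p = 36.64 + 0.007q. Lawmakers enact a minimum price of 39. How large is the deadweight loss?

2.66

Competitive equilibrium: 58.2 − 0.08q = 36.64 + 0.007q → q* = 247.8161, p* = 38.3747.
At the floor p = 39, quantity demanded = (58.2 − 39)/0.08 = 240.
Sellers' marginal cost at q' = 240: 36.64 + 0.007·240 = 38.32.
Δq = 247.8161 − 240 = 7.8161; wedge = 39 − 38.32 = 0.68.
The triangle = ½ × 7.8161 × 0.68 = 2.66.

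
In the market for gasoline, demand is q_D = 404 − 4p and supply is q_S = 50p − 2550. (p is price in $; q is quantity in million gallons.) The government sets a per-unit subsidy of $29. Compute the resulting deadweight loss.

In inverse form: demand p = 101 − 0.25q, supply p = 51 + 0.02q.
Competitive equilibrium: 101 − 0.25q = 51 + 0.02q → q* = 185.1852, p* = 54.7037.
The subsidy lowers effective supply by 29: p = 22 + 0.02q.
New quantity: 101 − 0.25q = 22 + 0.02q → q' = 292.5926.
Overproduction Δq = 292.5926 − 185.1852 = 107.4074; wedge = subsidy = 29.
Welfare loss = ½ × 107.4074 × 29 = $1557.41 million.

$1557.41 million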